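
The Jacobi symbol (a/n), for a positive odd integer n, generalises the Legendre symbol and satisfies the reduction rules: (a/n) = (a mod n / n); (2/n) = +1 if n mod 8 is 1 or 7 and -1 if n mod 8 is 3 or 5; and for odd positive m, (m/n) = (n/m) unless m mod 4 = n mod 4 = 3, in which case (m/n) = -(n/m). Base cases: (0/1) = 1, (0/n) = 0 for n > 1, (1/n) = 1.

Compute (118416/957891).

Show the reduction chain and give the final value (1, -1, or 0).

0

118416 = 2^4·7401; (2/957891) = -1 since 957891 mod 8 = 3, so (118416/957891) = (-1)^4·(7401/957891); sign now +1
reciprocity: (7401/957891) = +1·(957891/7401) since 7401 mod 4 = 1, 957891 mod 4 = 3; sign now +1
(957891/7401) = (3162/7401)   [reduce mod 7401]
3162 = 2^1·1581; (2/7401) = +1 since 7401 mod 8 = 1, so (3162/7401) = (+1)^1·(1581/7401); sign now +1
reciprocity: (1581/7401) = +1·(7401/1581) since 1581 mod 4 = 1, 7401 mod 4 = 1; sign now +1
(7401/1581) = (1077/1581)   [reduce mod 1581]
reciprocity: (1077/1581) = +1·(1581/1077) since 1077 mod 4 = 1, 1581 mod 4 = 1; sign now +1
(1581/1077) = (504/1077)   [reduce mod 1077]
504 = 2^3·63; (2/1077) = -1 since 1077 mod 8 = 5, so (504/1077) = (-1)^3·(63/1077); sign now -1
reciprocity: (63/1077) = +1·(1077/63) since 63 mod 4 = 3, 1077 mod 4 = 1; sign now -1
(1077/63) = (6/63)   [reduce mod 63]
6 = 2^1·3; (2/63) = +1 since 63 mod 8 = 7, so (6/63) = (+1)^1·(3/63); sign now -1
reciprocity: (3/63) = -1·(63/3) since 3 mod 4 = 3, 63 mod 4 = 3; sign now +1
(63/3) = (0/3)   [reduce mod 3]
(0/3) = 0   [gcd(a, n) > 1]; final value = 0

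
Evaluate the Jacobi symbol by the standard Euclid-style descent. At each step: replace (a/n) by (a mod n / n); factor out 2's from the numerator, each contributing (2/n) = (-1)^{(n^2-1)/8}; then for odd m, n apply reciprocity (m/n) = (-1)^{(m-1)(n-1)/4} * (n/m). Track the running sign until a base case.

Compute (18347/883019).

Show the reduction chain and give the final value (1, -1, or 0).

flip (18347/883019) -> (883019/18347): both odd, 18347 mod 4 = 3, 883019 mod 4 = 3, so the flip contributes -1; sign now -1
(883019/18347): 883019 mod 18347 = 2363, so (883019/18347) = (2363/18347)
flip (2363/18347) -> (18347/2363): both odd, 2363 mod 4 = 3, 18347 mod 4 = 3, so the flip contributes -1; sign now +1
(18347/2363): 18347 mod 2363 = 1806, so (18347/2363) = (1806/2363)
factor out 2^1: 1806 = 2^1·903; with 2363 mod 8 = 3, (2/2363) = -1; sign now -1; continue with (903/2363)
flip (903/2363) -> (2363/903): both odd, 903 mod 4 = 3, 2363 mod 4 = 3, so the flip contributes -1; sign now +1
(2363/903): 2363 mod 903 = 557, so (2363/903) = (557/903)
flip (557/903) -> (903/557): both odd, 557 mod 4 = 1, 903 mod 4 = 3, so the flip contributes +1; sign now +1
(903/557): 903 mod 557 = 346, so (903/557) = (346/557)
factor out 2^1: 346 = 2^1·173; with 557 mod 8 = 5, (2/557) = -1; sign now -1; continue with (173/557)
flip (173/557) -> (557/173): both odd, 173 mod 4 = 1, 557 mod 4 = 1, so the flip contributes +1; sign now -1
(557/173): 557 mod 173 = 38, so (557/173) = (38/173)
factor out 2^1: 38 = 2^1·19; with 173 mod 8 = 5, (2/173) = -1; sign now +1; continue with (19/173)
flip (19/173) -> (173/19): both odd, 19 mod 4 = 3, 173 mod 4 = 1, so the flip contributes +1; sign now +1
(173/19): 173 mod 19 = 2, so (173/19) = (2/19)
factor out 2^1: 2 = 2^1·1; with 19 mod 8 = 3, (2/19) = -1; sign now -1; continue with (1/19)
reached (1/19) = 1, so the symbol is -1

-1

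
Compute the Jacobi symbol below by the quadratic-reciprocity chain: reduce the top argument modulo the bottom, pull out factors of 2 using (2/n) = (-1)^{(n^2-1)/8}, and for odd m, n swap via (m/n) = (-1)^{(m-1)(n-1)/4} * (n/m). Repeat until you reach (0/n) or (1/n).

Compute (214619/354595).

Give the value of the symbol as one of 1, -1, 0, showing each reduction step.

flip (214619/354595) -> (354595/214619): both odd, 214619 mod 4 = 3, 354595 mod 4 = 3, so the flip contributes -1; sign now -1
(354595/214619): 354595 mod 214619 = 139976, so (354595/214619) = (139976/214619)
factor out 2^3: 139976 = 2^3·17497; with 214619 mod 8 = 3, (2/214619) = -1; sign now +1; continue with (17497/214619)
flip (17497/214619) -> (214619/17497): both odd, 17497 mod 4 = 1, 214619 mod 4 = 3, so the flip contributes +1; sign now +1
(214619/17497): 214619 mod 17497 = 4655, so (214619/17497) = (4655/17497)
flip (4655/17497) -> (17497/4655): both odd, 4655 mod 4 = 3, 17497 mod 4 = 1, so the flip contributes +1; sign now +1
(17497/4655): 17497 mod 4655 = 3532, so (17497/4655) = (3532/4655)
factor out 2^2: 3532 = 2^2·883; with 4655 mod 8 = 7, (2/4655) = +1; sign now +1; continue with (883/4655)
flip (883/4655) -> (4655/883): both odd, 883 mod 4 = 3, 4655 mod 4 = 3, so the flip contributes -1; sign now -1
(4655/883): 4655 mod 883 = 240, so (4655/883) = (240/883)
factor out 2^4: 240 = 2^4·15; with 883 mod 8 = 3, (2/883) = -1; sign now -1; continue with (15/883)
flip (15/883) -> (883/15): both odd, 15 mod 4 = 3, 883 mod 4 = 3, so the flip contributes -1; sign now +1
(883/15): 883 mod 15 = 13, so (883/15) = (13/15)
flip (13/15) -> (15/13): both odd, 13 mod 4 = 1, 15 mod 4 = 3, so the flip contributes +1; sign now +1
(15/13): 15 mod 13 = 2, so (15/13) = (2/13)
factor out 2^1: 2 = 2^1·1; with 13 mod 8 = 5, (2/13) = -1; sign now -1; continue with (1/13)
reached (1/13) = 1, so the symbol is -1

-1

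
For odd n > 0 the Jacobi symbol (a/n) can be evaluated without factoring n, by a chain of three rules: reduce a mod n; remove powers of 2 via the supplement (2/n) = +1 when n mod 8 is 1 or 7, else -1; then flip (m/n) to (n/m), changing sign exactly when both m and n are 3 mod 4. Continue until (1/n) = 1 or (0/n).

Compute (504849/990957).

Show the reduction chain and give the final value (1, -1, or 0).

0

flip (504849/990957) -> (990957/504849): both odd, 504849 mod 4 = 1, 990957 mod 4 = 1, so the flip contributes +1; sign now +1
(990957/504849): 990957 mod 504849 = 486108, so (990957/504849) = (486108/504849)
factor out 2^2: 486108 = 2^2·121527; with 504849 mod 8 = 1, (2/504849) = +1; sign now +1; continue with (121527/504849)
flip (121527/504849) -> (504849/121527): both odd, 121527 mod 4 = 3, 504849 mod 4 = 1, so the flip contributes +1; sign now +1
(504849/121527): 504849 mod 121527 = 18741, so (504849/121527) = (18741/121527)
flip (18741/121527) -> (121527/18741): both odd, 18741 mod 4 = 1, 121527 mod 4 = 3, so the flip contributes +1; sign now +1
(121527/18741): 121527 mod 18741 = 9081, so (121527/18741) = (9081/18741)
flip (9081/18741) -> (18741/9081): both odd, 9081 mod 4 = 1, 18741 mod 4 = 1, so the flip contributes +1; sign now +1
(18741/9081): 18741 mod 9081 = 579, so (18741/9081) = (579/9081)
flip (579/9081) -> (9081/579): both odd, 579 mod 4 = 3, 9081 mod 4 = 1, so the flip contributes +1; sign now +1
(9081/579): 9081 mod 579 = 396, so (9081/579) = (396/579)
factor out 2^2: 396 = 2^2·99; with 579 mod 8 = 3, (2/579) = -1; sign now +1; continue with (99/579)
flip (99/579) -> (579/99): both odd, 99 mod 4 = 3, 579 mod 4 = 3, so the flip contributes -1; sign now -1
(579/99): 579 mod 99 = 84, so (579/99) = (84/99)
factor out 2^2: 84 = 2^2·21; with 99 mod 8 = 3, (2/99) = -1; sign now -1; continue with (21/99)
flip (21/99) -> (99/21): both odd, 21 mod 4 = 1, 99 mod 4 = 3, so the flip contributes +1; sign now -1
(99/21): 99 mod 21 = 15, so (99/21) = (15/21)
flip (15/21) -> (21/15): both odd, 15 mod 4 = 3, 21 mod 4 = 1, so the flip contributes +1; sign now -1
(21/15): 21 mod 15 = 6, so (21/15) = (6/15)
factor out 2^1: 6 = 2^1·3; with 15 mod 8 = 7, (2/15) = +1; sign now -1; continue with (3/15)
flip (3/15) -> (15/3): both odd, 3 mod 4 = 3, 15 mod 4 = 3, so the flip contributes -1; sign now +1
(15/3): 15 mod 3 = 0, so (15/3) = (0/3)
reached (0/3); gcd(a, n) > 1, so (0/3) = 0 and the symbol is 0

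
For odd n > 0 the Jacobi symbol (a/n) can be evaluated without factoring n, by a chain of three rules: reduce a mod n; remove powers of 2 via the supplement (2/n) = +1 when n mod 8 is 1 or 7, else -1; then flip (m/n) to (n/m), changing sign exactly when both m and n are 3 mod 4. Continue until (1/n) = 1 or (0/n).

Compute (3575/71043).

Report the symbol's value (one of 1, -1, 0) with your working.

flip (3575/71043) -> (71043/3575): both odd, 3575 mod 4 = 3, 71043 mod 4 = 3, so the flip contributes -1; sign now -1
(71043/3575): 71043 mod 3575 = 3118, so (71043/3575) = (3118/3575)
factor out 2^1: 3118 = 2^1·1559; with 3575 mod 8 = 7, (2/3575) = +1; sign now -1; continue with (1559/3575)
flip (1559/3575) -> (3575/1559): both odd, 1559 mod 4 = 3, 3575 mod 4 = 3, so the flip contributes -1; sign now +1
(3575/1559): 3575 mod 1559 = 457, so (3575/1559) = (457/1559)
flip (457/1559) -> (1559/457): both odd, 457 mod 4 = 1, 1559 mod 4 = 3, so the flip contributes +1; sign now +1
(1559/457): 1559 mod 457 = 188, so (1559/457) = (188/457)
factor out 2^2: 188 = 2^2·47; with 457 mod 8 = 1, (2/457) = +1; sign now +1; continue with (47/457)
flip (47/457) -> (457/47): both odd, 47 mod 4 = 3, 457 mod 4 = 1, so the flip contributes +1; sign now +1
(457/47): 457 mod 47 = 34, so (457/47) = (34/47)
factor out 2^1: 34 = 2^1·17; with 47 mod 8 = 7, (2/47) = +1; sign now +1; continue with (17/47)
flip (17/47) -> (47/17): both odd, 17 mod 4 = 1, 47 mod 4 = 3, so the flip contributes +1; sign now +1
(47/17): 47 mod 17 = 13, so (47/17) = (13/17)
flip (13/17) -> (17/13): both odd, 13 mod 4 = 1, 17 mod 4 = 1, so the flip contributes +1; sign now +1
(17/13): 17 mod 13 = 4, so (17/13) = (4/13)
factor out 2^2: 4 = 2^2·1; with 13 mod 8 = 5, (2/13) = -1; sign now +1; continue with (1/13)
reached (1/13) = 1, so the symbol is +1

1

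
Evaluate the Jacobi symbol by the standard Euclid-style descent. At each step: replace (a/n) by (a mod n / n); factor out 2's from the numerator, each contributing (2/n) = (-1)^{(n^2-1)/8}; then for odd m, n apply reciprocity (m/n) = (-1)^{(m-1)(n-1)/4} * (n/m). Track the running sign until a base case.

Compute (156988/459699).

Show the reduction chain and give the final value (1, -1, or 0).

factor out 2^2: 156988 = 2^2·39247; with 459699 mod 8 = 3, (2/459699) = -1; sign now +1; continue with (39247/459699)
flip (39247/459699) -> (459699/39247): both odd, 39247 mod 4 = 3, 459699 mod 4 = 3, so the flip contributes -1; sign now -1
(459699/39247): 459699 mod 39247 = 27982, so (459699/39247) = (27982/39247)
factor out 2^1: 27982 = 2^1·13991; with 39247 mod 8 = 7, (2/39247) = +1; sign now -1; continue with (13991/39247)
flip (13991/39247) -> (39247/13991): both odd, 13991 mod 4 = 3, 39247 mod 4 = 3, so the flip contributes -1; sign now +1
(39247/13991): 39247 mod 13991 = 11265, so (39247/13991) = (11265/13991)
flip (11265/13991) -> (13991/11265): both odd, 11265 mod 4 = 1, 13991 mod 4 = 3, so the flip contributes +1; sign now +1
(13991/11265): 13991 mod 11265 = 2726, so (13991/11265) = (2726/11265)
factor out 2^1: 2726 = 2^1·1363; with 11265 mod 8 = 1, (2/11265) = +1; sign now +1; continue with (1363/11265)
flip (1363/11265) -> (11265/1363): both odd, 1363 mod 4 = 3, 11265 mod 4 = 1, so the flip contributes +1; sign now +1
(11265/1363): 11265 mod 1363 = 361, so (11265/1363) = (361/1363)
flip (361/1363) -> (1363/361): both odd, 361 mod 4 = 1, 1363 mod 4 = 3, so the flip contributes +1; sign now +1
(1363/361): 1363 mod 361 = 280, so (1363/361) = (280/361)
factor out 2^3: 280 = 2^3·35; with 361 mod 8 = 1, (2/361) = +1; sign now +1; continue with (35/361)
flip (35/361) -> (361/35): both odd, 35 mod 4 = 3, 361 mod 4 = 1, so the flip contributes +1; sign now +1
(361/35): 361 mod 35 = 11, so (361/35) = (11/35)
flip (11/35) -> (35/11): both odd, 11 mod 4 = 3, 35 mod 4 = 3, so the flip contributes -1; sign now -1
(35/11): 35 mod 11 = 2, so (35/11) = (2/11)
factor out 2^1: 2 = 2^1·1; with 11 mod 8 = 3, (2/11) = -1; sign now +1; continue with (1/11)
reached (1/11) = 1, so the symbol is +1

1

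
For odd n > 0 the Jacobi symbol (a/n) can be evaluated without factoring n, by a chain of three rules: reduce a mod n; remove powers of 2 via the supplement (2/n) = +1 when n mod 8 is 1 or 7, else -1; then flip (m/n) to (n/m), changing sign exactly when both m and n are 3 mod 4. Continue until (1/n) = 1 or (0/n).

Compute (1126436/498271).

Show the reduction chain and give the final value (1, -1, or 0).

1

(1126436/498271): 1126436 mod 498271 = 129894, so (1126436/498271) = (129894/498271)
factor out 2^1: 129894 = 2^1·64947; with 498271 mod 8 = 7, (2/498271) = +1; sign now +1; continue with (64947/498271)
flip (64947/498271) -> (498271/64947): both odd, 64947 mod 4 = 3, 498271 mod 4 = 3, so the flip contributes -1; sign now -1
(498271/64947): 498271 mod 64947 = 43642, so (498271/64947) = (43642/64947)
factor out 2^1: 43642 = 2^1·21821; with 64947 mod 8 = 3, (2/64947) = -1; sign now +1; continue with (21821/64947)
flip (21821/64947) -> (64947/21821): both odd, 21821 mod 4 = 1, 64947 mod 4 = 3, so the flip contributes +1; sign now +1
(64947/21821): 64947 mod 21821 = 21305, so (64947/21821) = (21305/21821)
flip (21305/21821) -> (21821/21305): both odd, 21305 mod 4 = 1, 21821 mod 4 = 1, so the flip contributes +1; sign now +1
(21821/21305): 21821 mod 21305 = 516, so (21821/21305) = (516/21305)
factor out 2^2: 516 = 2^2·129; with 21305 mod 8 = 1, (2/21305) = +1; sign now +1; continue with (129/21305)
flip (129/21305) -> (21305/129): both odd, 129 mod 4 = 1, 21305 mod 4 = 1, so the flip contributes +1; sign now +1
(21305/129): 21305 mod 129 = 20, so (21305/129) = (20/129)
factor out 2^2: 20 = 2^2·5; with 129 mod 8 = 1, (2/129) = +1; sign now +1; continue with (5/129)
flip (5/129) -> (129/5): both odd, 5 mod 4 = 1, 129 mod 4 = 1, so the flip contributes +1; sign now +1
(129/5): 129 mod 5 = 4, so (129/5) = (4/5)
factor out 2^2: 4 = 2^2·1; with 5 mod 8 = 5, (2/5) = -1; sign now +1; continue with (1/5)
reached (1/5) = 1, so the symbol is +1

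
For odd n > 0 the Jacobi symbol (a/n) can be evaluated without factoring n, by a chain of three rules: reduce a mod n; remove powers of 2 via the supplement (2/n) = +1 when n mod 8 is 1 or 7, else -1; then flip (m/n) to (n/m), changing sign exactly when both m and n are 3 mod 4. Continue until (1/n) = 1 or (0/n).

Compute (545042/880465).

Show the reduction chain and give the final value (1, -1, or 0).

factor out 2^1: 545042 = 2^1·272521; with 880465 mod 8 = 1, (2/880465) = +1; sign now +1; continue with (272521/880465)
flip (272521/880465) -> (880465/272521): both odd, 272521 mod 4 = 1, 880465 mod 4 = 1, so the flip contributes +1; sign now +1
(880465/272521): 880465 mod 272521 = 62902, so (880465/272521) = (62902/272521)
factor out 2^1: 62902 = 2^1·31451; with 272521 mod 8 = 1, (2/272521) = +1; sign now +1; continue with (31451/272521)
flip (31451/272521) -> (272521/31451): both odd, 31451 mod 4 = 3, 272521 mod 4 = 1, so the flip contributes +1; sign now +1
(272521/31451): 272521 mod 31451 = 20913, so (272521/31451) = (20913/31451)
flip (20913/31451) -> (31451/20913): both odd, 20913 mod 4 = 1, 31451 mod 4 = 3, so the flip contributes +1; sign now +1
(31451/20913): 31451 mod 20913 = 10538, so (31451/20913) = (10538/20913)
factor out 2^1: 10538 = 2^1·5269; with 20913 mod 8 = 1, (2/20913) = +1; sign now +1; continue with (5269/20913)
flip (5269/20913) -> (20913/5269): both odd, 5269 mod 4 = 1, 20913 mod 4 = 1, so the flip contributes +1; sign now +1
(20913/5269): 20913 mod 5269 = 5106, so (20913/5269) = (5106/5269)
factor out 2^1: 5106 = 2^1·2553; with 5269 mod 8 = 5, (2/5269) = -1; sign now -1; continue with (2553/5269)
flip (2553/5269) -> (5269/2553): both odd, 2553 mod 4 = 1, 5269 mod 4 = 1, so the flip contributes +1; sign now -1
(5269/2553): 5269 mod 2553 = 163, so (5269/2553) = (163/2553)
flip (163/2553) -> (2553/163): both odd, 163 mod 4 = 3, 2553 mod 4 = 1, so the flip contributes +1; sign now -1
(2553/163): 2553 mod 163 = 108, so (2553/163) = (108/163)
factor out 2^2: 108 = 2^2·27; with 163 mod 8 = 3, (2/163) = -1; sign now -1; continue with (27/163)
flip (27/163) -> (163/27): both odd, 27 mod 4 = 3, 163 mod 4 = 3, so the flip contributes -1; sign now +1
(163/27): 163 mod 27 = 1, so (163/27) = (1/27)
reached (1/27) = 1, so the symbol is +1

1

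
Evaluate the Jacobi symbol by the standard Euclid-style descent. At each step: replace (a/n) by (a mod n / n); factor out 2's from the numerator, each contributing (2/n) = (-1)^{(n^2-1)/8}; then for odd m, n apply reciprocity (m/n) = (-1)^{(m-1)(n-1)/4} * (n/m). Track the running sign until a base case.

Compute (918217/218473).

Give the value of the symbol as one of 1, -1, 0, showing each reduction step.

(918217/218473) = (44325/218473)   [reduce mod 218473]
reciprocity: (44325/218473) = +1·(218473/44325) since 44325 mod 4 = 1, 218473 mod 4 = 1; sign now +1
(218473/44325) = (41173/44325)   [reduce mod 44325]
reciprocity: (41173/44325) = +1·(44325/41173) since 41173 mod 4 = 1, 44325 mod 4 = 1; sign now +1
(44325/41173) = (3152/41173)   [reduce mod 41173]
3152 = 2^4·197; (2/41173) = -1 since 41173 mod 8 = 5, so (3152/41173) = (-1)^4·(197/41173); sign now +1
reciprocity: (197/41173) = +1·(41173/197) since 197 mod 4 = 1, 41173 mod 4 = 1; sign now +1
(41173/197) = (0/197)   [reduce mod 197]
(0/197) = 0   [gcd(a, n) > 1]; final value = 0

0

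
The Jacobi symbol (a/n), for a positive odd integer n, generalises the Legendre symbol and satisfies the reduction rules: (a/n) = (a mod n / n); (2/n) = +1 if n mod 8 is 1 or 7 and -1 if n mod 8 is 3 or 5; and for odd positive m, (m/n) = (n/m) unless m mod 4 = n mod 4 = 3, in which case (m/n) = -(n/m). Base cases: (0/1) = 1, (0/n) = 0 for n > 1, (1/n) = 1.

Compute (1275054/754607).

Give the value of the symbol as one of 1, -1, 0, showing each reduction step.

(1275054/754607): 1275054 mod 754607 = 520447, so (1275054/754607) = (520447/754607)
flip (520447/754607) -> (754607/520447): both odd, 520447 mod 4 = 3, 754607 mod 4 = 3, so the flip contributes -1; sign now -1
(754607/520447): 754607 mod 520447 = 234160, so (754607/520447) = (234160/520447)
factor out 2^4: 234160 = 2^4·14635; with 520447 mod 8 = 7, (2/520447) = +1; sign now -1; continue with (14635/520447)
flip (14635/520447) -> (520447/14635): both odd, 14635 mod 4 = 3, 520447 mod 4 = 3, so the flip contributes -1; sign now +1
(520447/14635): 520447 mod 14635 = 8222, so (520447/14635) = (8222/14635)
factor out 2^1: 8222 = 2^1·4111; with 14635 mod 8 = 3, (2/14635) = -1; sign now -1; continue with (4111/14635)
flip (4111/14635) -> (14635/4111): both odd, 4111 mod 4 = 3, 14635 mod 4 = 3, so the flip contributes -1; sign now +1
(14635/4111): 14635 mod 4111 = 2302, so (14635/4111) = (2302/4111)
factor out 2^1: 2302 = 2^1·1151; with 4111 mod 8 = 7, (2/4111) = +1; sign now +1; continue with (1151/4111)
flip (1151/4111) -> (4111/1151): both odd, 1151 mod 4 = 3, 4111 mod 4 = 3, so the flip contributes -1; sign now -1
(4111/1151): 4111 mod 1151 = 658, so (4111/1151) = (658/1151)
factor out 2^1: 658 = 2^1·329; with 1151 mod 8 = 7, (2/1151) = +1; sign now -1; continue with (329/1151)
flip (329/1151) -> (1151/329): both odd, 329 mod 4 = 1, 1151 mod 4 = 3, so the flip contributes +1; sign now -1
(1151/329): 1151 mod 329 = 164, so (1151/329) = (164/329)
factor out 2^2: 164 = 2^2·41; with 329 mod 8 = 1, (2/329) = +1; sign now -1; continue with (41/329)
flip (41/329) -> (329/41): both odd, 41 mod 4 = 1, 329 mod 4 = 1, so the flip contributes +1; sign now -1
(329/41): 329 mod 41 = 1, so (329/41) = (1/41)
reached (1/41) = 1, so the symbol is -1

-1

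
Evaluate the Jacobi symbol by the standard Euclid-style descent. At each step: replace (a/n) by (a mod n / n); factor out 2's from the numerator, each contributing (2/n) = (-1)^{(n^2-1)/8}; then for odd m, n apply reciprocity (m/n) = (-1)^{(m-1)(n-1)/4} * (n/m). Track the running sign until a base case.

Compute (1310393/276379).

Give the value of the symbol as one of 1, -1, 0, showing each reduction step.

(1310393/276379) = (204877/276379)   [reduce mod 276379]
reciprocity: (204877/276379) = +1·(276379/204877) since 204877 mod 4 = 1, 276379 mod 4 = 3; sign now +1
(276379/204877) = (71502/204877)   [reduce mod 204877]
71502 = 2^1·35751; (2/204877) = -1 since 204877 mod 8 = 5, so (71502/204877) = (-1)^1·(35751/204877); sign now -1
reciprocity: (35751/204877) = +1·(204877/35751) since 35751 mod 4 = 3, 204877 mod 4 = 1; sign now -1
(204877/35751) = (26122/35751)   [reduce mod 35751]
26122 = 2^1·13061; (2/35751) = +1 since 35751 mod 8 = 7, so (26122/35751) = (+1)^1·(13061/35751); sign now -1
reciprocity: (13061/35751) = +1·(35751/13061) since 13061 mod 4 = 1, 35751 mod 4 = 3; sign now -1
(35751/13061) = (9629/13061)   [reduce mod 13061]
reciprocity: (9629/13061) = +1·(13061/9629) since 9629 mod 4 = 1, 13061 mod 4 = 1; sign now -1
(13061/9629) = (3432/9629)   [reduce mod 9629]
3432 = 2^3·429; (2/9629) = -1 since 9629 mod 8 = 5, so (3432/9629) = (-1)^3·(429/9629); sign now +1
reciprocity: (429/9629) = +1·(9629/429) since 429 mod 4 = 1, 9629 mod 4 = 1; sign now +1
(9629/429) = (191/429)   [reduce mod 429]
reciprocity: (191/429) = +1·(429/191) since 191 mod 4 = 3, 429 mod 4 = 1; sign now +1
(429/191) = (47/191)   [reduce mod 191]
reciprocity: (47/191) = -1·(191/47) since 47 mod 4 = 3, 191 mod 4 = 3; sign now -1
(191/47) = (3/47)   [reduce mod 47]
reciprocity: (3/47) = -1·(47/3) since 3 mod 4 = 3, 47 mod 4 = 3; sign now +1
(47/3) = (2/3)   [reduce mod 3]
2 = 2^1·1; (2/3) = -1 since 3 mod 8 = 3, so (2/3) = (-1)^1·(1/3); sign now -1
(1/3) = 1; final value = sign = -1

-1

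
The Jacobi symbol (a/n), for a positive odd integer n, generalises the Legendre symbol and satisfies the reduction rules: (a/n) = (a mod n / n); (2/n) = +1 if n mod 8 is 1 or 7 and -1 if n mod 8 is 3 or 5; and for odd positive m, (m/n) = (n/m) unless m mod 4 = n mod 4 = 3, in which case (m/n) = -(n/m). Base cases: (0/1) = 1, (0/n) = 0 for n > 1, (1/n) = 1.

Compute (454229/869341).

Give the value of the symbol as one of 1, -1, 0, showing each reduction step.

-1

reciprocity: (454229/869341) = +1·(869341/454229) since 454229 mod 4 = 1, 869341 mod 4 = 1; sign now +1
(869341/454229) = (415112/454229)   [reduce mod 454229]
415112 = 2^3·51889; (2/454229) = -1 since 454229 mod 8 = 5, so (415112/454229) = (-1)^3·(51889/454229); sign now -1
reciprocity: (51889/454229) = +1·(454229/51889) since 51889 mod 4 = 1, 454229 mod 4 = 1; sign now -1
(454229/51889) = (39117/51889)   [reduce mod 51889]
reciprocity: (39117/51889) = +1·(51889/39117) since 39117 mod 4 = 1, 51889 mod 4 = 1; sign now -1
(51889/39117) = (12772/39117)   [reduce mod 39117]
12772 = 2^2·3193; (2/39117) = -1 since 39117 mod 8 = 5, so (12772/39117) = (-1)^2·(3193/39117); sign now -1
reciprocity: (3193/39117) = +1·(39117/3193) since 3193 mod 4 = 1, 39117 mod 4 = 1; sign now -1
(39117/3193) = (801/3193)   [reduce mod 3193]
reciprocity: (801/3193) = +1·(3193/801) since 801 mod 4 = 1, 3193 mod 4 = 1; sign now -1
(3193/801) = (790/801)   [reduce mod 801]
790 = 2^1·395; (2/801) = +1 since 801 mod 8 = 1, so (790/801) = (+1)^1·(395/801); sign now -1
reciprocity: (395/801) = +1·(801/395) since 395 mod 4 = 3, 801 mod 4 = 1; sign now -1
(801/395) = (11/395)   [reduce mod 395]
reciprocity: (11/395) = -1·(395/11) since 11 mod 4 = 3, 395 mod 4 = 3; sign now +1
(395/11) = (10/11)   [reduce mod 11]
10 = 2^1·5; (2/11) = -1 since 11 mod 8 = 3, so (10/11) = (-1)^1·(5/11); sign now -1
reciprocity: (5/11) = +1·(11/5) since 5 mod 4 = 1, 11 mod 4 = 3; sign now -1
(11/5) = (1/5)   [reduce mod 5]
(1/5) = 1; final value = sign = -1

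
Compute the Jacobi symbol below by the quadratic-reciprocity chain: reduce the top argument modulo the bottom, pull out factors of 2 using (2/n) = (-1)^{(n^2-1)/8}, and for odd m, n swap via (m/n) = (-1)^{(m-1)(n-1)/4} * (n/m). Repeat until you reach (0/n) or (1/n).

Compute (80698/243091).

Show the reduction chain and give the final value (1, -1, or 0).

factor out 2^1: 80698 = 2^1·40349; with 243091 mod 8 = 3, (2/243091) = -1; sign now -1; continue with (40349/243091)
flip (40349/243091) -> (243091/40349): both odd, 40349 mod 4 = 1, 243091 mod 4 = 3, so the flip contributes +1; sign now -1
(243091/40349): 243091 mod 40349 = 997, so (243091/40349) = (997/40349)
flip (997/40349) -> (40349/997): both odd, 997 mod 4 = 1, 40349 mod 4 = 1, so the flip contributes +1; sign now -1
(40349/997): 40349 mod 997 = 469, so (40349/997) = (469/997)
flip (469/997) -> (997/469): both odd, 469 mod 4 = 1, 997 mod 4 = 1, so the flip contributes +1; sign now -1
(997/469): 997 mod 469 = 59, so (997/469) = (59/469)
flip (59/469) -> (469/59): both odd, 59 mod 4 = 3, 469 mod 4 = 1, so the flip contributes +1; sign now -1
(469/59): 469 mod 59 = 56, so (469/59) = (56/59)
factor out 2^3: 56 = 2^3·7; with 59 mod 8 = 3, (2/59) = -1; sign now +1; continue with (7/59)
flip (7/59) -> (59/7): both odd, 7 mod 4 = 3, 59 mod 4 = 3, so the flip contributes -1; sign now -1
(59/7): 59 mod 7 = 3, so (59/7) = (3/7)
flip (3/7) -> (7/3): both odd, 3 mod 4 = 3, 7 mod 4 = 3, so the flip contributes -1; sign now +1
(7/3): 7 mod 3 = 1, so (7/3) = (1/3)
reached (1/3) = 1, so the symbol is +1

1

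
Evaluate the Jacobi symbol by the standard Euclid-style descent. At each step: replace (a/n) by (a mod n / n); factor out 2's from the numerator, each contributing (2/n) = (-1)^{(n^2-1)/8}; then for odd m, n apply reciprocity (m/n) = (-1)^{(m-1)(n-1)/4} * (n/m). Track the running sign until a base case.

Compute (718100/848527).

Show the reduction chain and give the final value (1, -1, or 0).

0

factor out 2^2: 718100 = 2^2·179525; with 848527 mod 8 = 7, (2/848527) = +1; sign now +1; continue with (179525/848527)
flip (179525/848527) -> (848527/179525): both odd, 179525 mod 4 = 1, 848527 mod 4 = 3, so the flip contributes +1; sign now +1
(848527/179525): 848527 mod 179525 = 130427, so (848527/179525) = (130427/179525)
flip (130427/179525) -> (179525/130427): both odd, 130427 mod 4 = 3, 179525 mod 4 = 1, so the flip contributes +1; sign now +1
(179525/130427): 179525 mod 130427 = 49098, so (179525/130427) = (49098/130427)
factor out 2^1: 49098 = 2^1·24549; with 130427 mod 8 = 3, (2/130427) = -1; sign now -1; continue with (24549/130427)
flip (24549/130427) -> (130427/24549): both odd, 24549 mod 4 = 1, 130427 mod 4 = 3, so the flip contributes +1; sign now -1
(130427/24549): 130427 mod 24549 = 7682, so (130427/24549) = (7682/24549)
factor out 2^1: 7682 = 2^1·3841; with 24549 mod 8 = 5, (2/24549) = -1; sign now +1; continue with (3841/24549)
flip (3841/24549) -> (24549/3841): both odd, 3841 mod 4 = 1, 24549 mod 4 = 1, so the flip contributes +1; sign now +1
(24549/3841): 24549 mod 3841 = 1503, so (24549/3841) = (1503/3841)
flip (1503/3841) -> (3841/1503): both odd, 1503 mod 4 = 3, 3841 mod 4 = 1, so the flip contributes +1; sign now +1
(3841/1503): 3841 mod 1503 = 835, so (3841/1503) = (835/1503)
flip (835/1503) -> (1503/835): both odd, 835 mod 4 = 3, 1503 mod 4 = 3, so the flip contributes -1; sign now -1
(1503/835): 1503 mod 835 = 668, so (1503/835) = (668/835)
factor out 2^2: 668 = 2^2·167; with 835 mod 8 = 3, (2/835) = -1; sign now -1; continue with (167/835)
flip (167/835) -> (835/167): both odd, 167 mod 4 = 3, 835 mod 4 = 3, so the flip contributes -1; sign now +1
(835/167): 835 mod 167 = 0, so (835/167) = (0/167)
reached (0/167); gcd(a, n) > 1, so (0/167) = 0 and the symbol is 0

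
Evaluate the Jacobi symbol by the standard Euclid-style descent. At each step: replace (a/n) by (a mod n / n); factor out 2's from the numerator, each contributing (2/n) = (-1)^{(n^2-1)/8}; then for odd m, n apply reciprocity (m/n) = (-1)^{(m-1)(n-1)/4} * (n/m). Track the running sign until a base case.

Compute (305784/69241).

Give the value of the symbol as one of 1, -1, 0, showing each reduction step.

(305784/69241): 305784 mod 69241 = 28820, so (305784/69241) = (28820/69241)
factor out 2^2: 28820 = 2^2·7205; with 69241 mod 8 = 1, (2/69241) = +1; sign now +1; continue with (7205/69241)
flip (7205/69241) -> (69241/7205): both odd, 7205 mod 4 = 1, 69241 mod 4 = 1, so the flip contributes +1; sign now +1
(69241/7205): 69241 mod 7205 = 4396, so (69241/7205) = (4396/7205)
factor out 2^2: 4396 = 2^2·1099; with 7205 mod 8 = 5, (2/7205) = -1; sign now +1; continue with (1099/7205)
flip (1099/7205) -> (7205/1099): both odd, 1099 mod 4 = 3, 7205 mod 4 = 1, so the flip contributes +1; sign now +1
(7205/1099): 7205 mod 1099 = 611, so (7205/1099) = (611/1099)
flip (611/1099) -> (1099/611): both odd, 611 mod 4 = 3, 1099 mod 4 = 3, so the flip contributes -1; sign now -1
(1099/611): 1099 mod 611 = 488, so (1099/611) = (488/611)
factor out 2^3: 488 = 2^3·61; with 611 mod 8 = 3, (2/611) = -1; sign now +1; continue with (61/611)
flip (61/611) -> (611/61): both odd, 61 mod 4 = 1, 611 mod 4 = 3, so the flip contributes +1; sign now +1
(611/61): 611 mod 61 = 1, so (611/61) = (1/61)
reached (1/61) = 1, so the symbol is +1

1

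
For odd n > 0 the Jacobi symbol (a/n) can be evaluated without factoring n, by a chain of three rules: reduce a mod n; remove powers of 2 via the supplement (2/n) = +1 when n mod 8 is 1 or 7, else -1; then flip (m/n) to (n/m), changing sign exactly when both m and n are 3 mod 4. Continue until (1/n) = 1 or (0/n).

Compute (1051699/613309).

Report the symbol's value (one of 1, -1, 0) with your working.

(1051699/613309): 1051699 mod 613309 = 438390, so (1051699/613309) = (438390/613309)
factor out 2^1: 438390 = 2^1·219195; with 613309 mod 8 = 5, (2/613309) = -1; sign now -1; continue with (219195/613309)
flip (219195/613309) -> (613309/219195): both odd, 219195 mod 4 = 3, 613309 mod 4 = 1, so the flip contributes +1; sign now -1
(613309/219195): 613309 mod 219195 = 174919, so (613309/219195) = (174919/219195)
flip (174919/219195) -> (219195/174919): both odd, 174919 mod 4 = 3, 219195 mod 4 = 3, so the flip contributes -1; sign now +1
(219195/174919): 219195 mod 174919 = 44276, so (219195/174919) = (44276/174919)
factor out 2^2: 44276 = 2^2·11069; with 174919 mod 8 = 7, (2/174919) = +1; sign now +1; continue with (11069/174919)
flip (11069/174919) -> (174919/11069): both odd, 11069 mod 4 = 1, 174919 mod 4 = 3, so the flip contributes +1; sign now +1
(174919/11069): 174919 mod 11069 = 8884, so (174919/11069) = (8884/11069)
factor out 2^2: 8884 = 2^2·2221; with 11069 mod 8 = 5, (2/11069) = -1; sign now +1; continue with (2221/11069)
flip (2221/11069) -> (11069/2221): both odd, 2221 mod 4 = 1, 11069 mod 4 = 1, so the flip contributes +1; sign now +1
(11069/2221): 11069 mod 2221 = 2185, so (11069/2221) = (2185/2221)
flip (2185/2221) -> (2221/2185): both odd, 2185 mod 4 = 1, 2221 mod 4 = 1, so the flip contributes +1; sign now +1
(2221/2185): 2221 mod 2185 = 36, so (2221/2185) = (36/2185)
factor out 2^2: 36 = 2^2·9; with 2185 mod 8 = 1, (2/2185) = +1; sign now +1; continue with (9/2185)
flip (9/2185) -> (2185/9): both odd, 9 mod 4 = 1, 2185 mod 4 = 1, so the flip contributes +1; sign now +1
(2185/9): 2185 mod 9 = 7, so (2185/9) = (7/9)
flip (7/9) -> (9/7): both odd, 7 mod 4 = 3, 9 mod 4 = 1, so the flip contributes +1; sign now +1
(9/7): 9 mod 7 = 2, so (9/7) = (2/7)
factor out 2^1: 2 = 2^1·1; with 7 mod 8 = 7, (2/7) = +1; sign now +1; continue with (1/7)
reached (1/7) = 1, so the symbol is +1

1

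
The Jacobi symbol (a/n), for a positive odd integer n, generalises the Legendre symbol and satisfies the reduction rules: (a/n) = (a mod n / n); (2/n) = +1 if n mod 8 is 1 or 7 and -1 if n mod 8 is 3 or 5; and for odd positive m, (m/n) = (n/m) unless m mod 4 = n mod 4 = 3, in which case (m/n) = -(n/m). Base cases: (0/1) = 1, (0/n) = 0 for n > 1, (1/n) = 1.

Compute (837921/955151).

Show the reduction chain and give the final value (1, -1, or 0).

1

reciprocity: (837921/955151) = +1·(955151/837921) since 837921 mod 4 = 1, 955151 mod 4 = 3; sign now +1
(955151/837921) = (117230/837921)   [reduce mod 837921]
117230 = 2^1·58615; (2/837921) = +1 since 837921 mod 8 = 1, so (117230/837921) = (+1)^1·(58615/837921); sign now +1
reciprocity: (58615/837921) = +1·(837921/58615) since 58615 mod 4 = 3, 837921 mod 4 = 1; sign now +1
(837921/58615) = (17311/58615)   [reduce mod 58615]
reciprocity: (17311/58615) = -1·(58615/17311) since 17311 mod 4 = 3, 58615 mod 4 = 3; sign now -1
(58615/17311) = (6682/17311)   [reduce mod 17311]
6682 = 2^1·3341; (2/17311) = +1 since 17311 mod 8 = 7, so (6682/17311) = (+1)^1·(3341/17311); sign now -1
reciprocity: (3341/17311) = +1·(17311/3341) since 3341 mod 4 = 1, 17311 mod 4 = 3; sign now -1
(17311/3341) = (606/3341)   [reduce mod 3341]
606 = 2^1·303; (2/3341) = -1 since 3341 mod 8 = 5, so (606/3341) = (-1)^1·(303/3341); sign now +1
reciprocity: (303/3341) = +1·(3341/303) since 303 mod 4 = 3, 3341 mod 4 = 1; sign now +1
(3341/303) = (8/303)   [reduce mod 303]
8 = 2^3·1; (2/303) = +1 since 303 mod 8 = 7, so (8/303) = (+1)^3·(1/303); sign now +1
(1/303) = 1; final value = sign = +1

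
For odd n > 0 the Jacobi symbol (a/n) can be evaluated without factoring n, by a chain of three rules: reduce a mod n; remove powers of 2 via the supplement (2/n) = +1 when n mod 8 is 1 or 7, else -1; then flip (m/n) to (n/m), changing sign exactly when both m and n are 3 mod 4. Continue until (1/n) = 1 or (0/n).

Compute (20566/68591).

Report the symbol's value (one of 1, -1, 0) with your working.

0

20566 = 2^1·10283; (2/68591) = +1 since 68591 mod 8 = 7, so (20566/68591) = (+1)^1·(10283/68591); sign now +1
reciprocity: (10283/68591) = -1·(68591/10283) since 10283 mod 4 = 3, 68591 mod 4 = 3; sign now -1
(68591/10283) = (6893/10283)   [reduce mod 10283]
reciprocity: (6893/10283) = +1·(10283/6893) since 6893 mod 4 = 1, 10283 mod 4 = 3; sign now -1
(10283/6893) = (3390/6893)   [reduce mod 6893]
3390 = 2^1·1695; (2/6893) = -1 since 6893 mod 8 = 5, so (3390/6893) = (-1)^1·(1695/6893); sign now +1
reciprocity: (1695/6893) = +1·(6893/1695) since 1695 mod 4 = 3, 6893 mod 4 = 1; sign now +1
(6893/1695) = (113/1695)   [reduce mod 1695]
reciprocity: (113/1695) = +1·(1695/113) since 113 mod 4 = 1, 1695 mod 4 = 3; sign now +1
(1695/113) = (0/113)   [reduce mod 113]
(0/113) = 0   [gcd(a, n) > 1]; final value = 0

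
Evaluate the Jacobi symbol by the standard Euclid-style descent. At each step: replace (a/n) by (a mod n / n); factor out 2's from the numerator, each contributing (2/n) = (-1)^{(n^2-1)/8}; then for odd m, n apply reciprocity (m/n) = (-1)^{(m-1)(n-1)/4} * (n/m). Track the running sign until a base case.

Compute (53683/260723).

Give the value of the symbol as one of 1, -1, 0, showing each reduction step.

1

reciprocity: (53683/260723) = -1·(260723/53683) since 53683 mod 4 = 3, 260723 mod 4 = 3; sign now -1
(260723/53683) = (45991/53683)   [reduce mod 53683]
reciprocity: (45991/53683) = -1·(53683/45991) since 45991 mod 4 = 3, 53683 mod 4 = 3; sign now +1
(53683/45991) = (7692/45991)   [reduce mod 45991]
7692 = 2^2·1923; (2/45991) = +1 since 45991 mod 8 = 7, so (7692/45991) = (+1)^2·(1923/45991); sign now +1
reciprocity: (1923/45991) = -1·(45991/1923) since 1923 mod 4 = 3, 45991 mod 4 = 3; sign now -1
(45991/1923) = (1762/1923)   [reduce mod 1923]
1762 = 2^1·881; (2/1923) = -1 since 1923 mod 8 = 3, so (1762/1923) = (-1)^1·(881/1923); sign now +1
reciprocity: (881/1923) = +1·(1923/881) since 881 mod 4 = 1, 1923 mod 4 = 3; sign now +1
(1923/881) = (161/881)   [reduce mod 881]
reciprocity: (161/881) = +1·(881/161) since 161 mod 4 = 1, 881 mod 4 = 1; sign now +1
(881/161) = (76/161)   [reduce mod 161]
76 = 2^2·19; (2/161) = +1 since 161 mod 8 = 1, so (76/161) = (+1)^2·(19/161); sign now +1
reciprocity: (19/161) = +1·(161/19) since 19 mod 4 = 3, 161 mod 4 = 1; sign now +1
(161/19) = (9/19)   [reduce mod 19]
reciprocity: (9/19) = +1·(19/9) since 9 mod 4 = 1, 19 mod 4 = 3; sign now +1
(19/9) = (1/9)   [reduce mod 9]
(1/9) = 1; final value = sign = +1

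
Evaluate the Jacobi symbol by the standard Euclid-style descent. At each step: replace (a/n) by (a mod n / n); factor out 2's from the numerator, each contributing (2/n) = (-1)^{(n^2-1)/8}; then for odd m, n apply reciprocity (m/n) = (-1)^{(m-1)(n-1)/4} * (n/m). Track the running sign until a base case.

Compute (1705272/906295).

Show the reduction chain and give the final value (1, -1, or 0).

-1

(1705272/906295): 1705272 mod 906295 = 798977, so (1705272/906295) = (798977/906295)
flip (798977/906295) -> (906295/798977): both odd, 798977 mod 4 = 1, 906295 mod 4 = 3, so the flip contributes +1; sign now +1
(906295/798977): 906295 mod 798977 = 107318, so (906295/798977) = (107318/798977)
factor out 2^1: 107318 = 2^1·53659; with 798977 mod 8 = 1, (2/798977) = +1; sign now +1; continue with (53659/798977)
flip (53659/798977) -> (798977/53659): both odd, 53659 mod 4 = 3, 798977 mod 4 = 1, so the flip contributes +1; sign now +1
(798977/53659): 798977 mod 53659 = 47751, so (798977/53659) = (47751/53659)
flip (47751/53659) -> (53659/47751): both odd, 47751 mod 4 = 3, 53659 mod 4 = 3, so the flip contributes -1; sign now -1
(53659/47751): 53659 mod 47751 = 5908, so (53659/47751) = (5908/47751)
factor out 2^2: 5908 = 2^2·1477; with 47751 mod 8 = 7, (2/47751) = +1; sign now -1; continue with (1477/47751)
flip (1477/47751) -> (47751/1477): both odd, 1477 mod 4 = 1, 47751 mod 4 = 3, so the flip contributes +1; sign now -1
(47751/1477): 47751 mod 1477 = 487, so (47751/1477) = (487/1477)
flip (487/1477) -> (1477/487): both odd, 487 mod 4 = 3, 1477 mod 4 = 1, so the flip contributes +1; sign now -1
(1477/487): 1477 mod 487 = 16, so (1477/487) = (16/487)
factor out 2^4: 16 = 2^4·1; with 487 mod 8 = 7, (2/487) = +1; sign now -1; continue with (1/487)
reached (1/487) = 1, so the symbol is -1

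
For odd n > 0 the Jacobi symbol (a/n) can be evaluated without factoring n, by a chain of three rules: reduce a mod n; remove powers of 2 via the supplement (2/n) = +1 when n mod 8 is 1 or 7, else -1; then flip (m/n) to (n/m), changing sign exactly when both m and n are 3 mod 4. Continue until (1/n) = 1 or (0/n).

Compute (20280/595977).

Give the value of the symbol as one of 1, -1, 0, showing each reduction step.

factor out 2^3: 20280 = 2^3·2535; with 595977 mod 8 = 1, (2/595977) = +1; sign now +1; continue with (2535/595977)
flip (2535/595977) -> (595977/2535): both odd, 2535 mod 4 = 3, 595977 mod 4 = 1, so the flip contributes +1; sign now +1
(595977/2535): 595977 mod 2535 = 252, so (595977/2535) = (252/2535)
factor out 2^2: 252 = 2^2·63; with 2535 mod 8 = 7, (2/2535) = +1; sign now +1; continue with (63/2535)
flip (63/2535) -> (2535/63): both odd, 63 mod 4 = 3, 2535 mod 4 = 3, so the flip contributes -1; sign now -1
(2535/63): 2535 mod 63 = 15, so (2535/63) = (15/63)
flip (15/63) -> (63/15): both odd, 15 mod 4 = 3, 63 mod 4 = 3, so the flip contributes -1; sign now +1
(63/15): 63 mod 15 = 3, so (63/15) = (3/15)
flip (3/15) -> (15/3): both odd, 3 mod 4 = 3, 15 mod 4 = 3, so the flip contributes -1; sign now -1
(15/3): 15 mod 3 = 0, so (15/3) = (0/3)
reached (0/3); gcd(a, n) > 1, so (0/3) = 0 and the symbol is 0

0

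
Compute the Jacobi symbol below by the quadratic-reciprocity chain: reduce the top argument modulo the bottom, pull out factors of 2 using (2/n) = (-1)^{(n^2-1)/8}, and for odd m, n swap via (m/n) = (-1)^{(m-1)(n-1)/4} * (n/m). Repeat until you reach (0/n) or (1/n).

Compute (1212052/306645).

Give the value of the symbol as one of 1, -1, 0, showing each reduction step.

(1212052/306645): 1212052 mod 306645 = 292117, so (1212052/306645) = (292117/306645)
flip (292117/306645) -> (306645/292117): both odd, 292117 mod 4 = 1, 306645 mod 4 = 1, so the flip contributes +1; sign now +1
(306645/292117): 306645 mod 292117 = 14528, so (306645/292117) = (14528/292117)
factor out 2^6: 14528 = 2^6·227; with 292117 mod 8 = 5, (2/292117) = -1; sign now +1; continue with (227/292117)
flip (227/292117) -> (292117/227): both odd, 227 mod 4 = 3, 292117 mod 4 = 1, so the flip contributes +1; sign now +1
(292117/227): 292117 mod 227 = 195, so (292117/227) = (195/227)
flip (195/227) -> (227/195): both odd, 195 mod 4 = 3, 227 mod 4 = 3, so the flip contributes -1; sign now -1
(227/195): 227 mod 195 = 32, so (227/195) = (32/195)
factor out 2^5: 32 = 2^5·1; with 195 mod 8 = 3, (2/195) = -1; sign now +1; continue with (1/195)
reached (1/195) = 1, so the symbol is +1

1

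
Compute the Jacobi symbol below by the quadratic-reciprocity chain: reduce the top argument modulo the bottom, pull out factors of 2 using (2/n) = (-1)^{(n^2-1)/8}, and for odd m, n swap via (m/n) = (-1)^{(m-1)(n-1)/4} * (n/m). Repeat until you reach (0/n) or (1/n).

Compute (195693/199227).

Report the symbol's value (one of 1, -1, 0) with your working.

flip (195693/199227) -> (199227/195693): both odd, 195693 mod 4 = 1, 199227 mod 4 = 3, so the flip contributes +1; sign now +1
(199227/195693): 199227 mod 195693 = 3534, so (199227/195693) = (3534/195693)
factor out 2^1: 3534 = 2^1·1767; with 195693 mod 8 = 5, (2/195693) = -1; sign now -1; continue with (1767/195693)
flip (1767/195693) -> (195693/1767): both odd, 1767 mod 4 = 3, 195693 mod 4 = 1, so the flip contributes +1; sign now -1
(195693/1767): 195693 mod 1767 = 1323, so (195693/1767) = (1323/1767)
flip (1323/1767) -> (1767/1323): both odd, 1323 mod 4 = 3, 1767 mod 4 = 3, so the flip contributes -1; sign now +1
(1767/1323): 1767 mod 1323 = 444, so (1767/1323) = (444/1323)
factor out 2^2: 444 = 2^2·111; with 1323 mod 8 = 3, (2/1323) = -1; sign now +1; continue with (111/1323)
flip (111/1323) -> (1323/111): both odd, 111 mod 4 = 3, 1323 mod 4 = 3, so the flip contributes -1; sign now -1
(1323/111): 1323 mod 111 = 102, so (1323/111) = (102/111)
factor out 2^1: 102 = 2^1·51; with 111 mod 8 = 7, (2/111) = +1; sign now -1; continue with (51/111)
flip (51/111) -> (111/51): both odd, 51 mod 4 = 3, 111 mod 4 = 3, so the flip contributes -1; sign now +1
(111/51): 111 mod 51 = 9, so (111/51) = (9/51)
flip (9/51) -> (51/9): both odd, 9 mod 4 = 1, 51 mod 4 = 3, so the flip contributes +1; sign now +1
(51/9): 51 mod 9 = 6, so (51/9) = (6/9)
factor out 2^1: 6 = 2^1·3; with 9 mod 8 = 1, (2/9) = +1; sign now +1; continue with (3/9)
flip (3/9) -> (9/3): both odd, 3 mod 4 = 3, 9 mod 4 = 1, so the flip contributes +1; sign now +1
(9/3): 9 mod 3 = 0, so (9/3) = (0/3)
reached (0/3); gcd(a, n) > 1, so (0/3) = 0 and the symbol is 0

0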